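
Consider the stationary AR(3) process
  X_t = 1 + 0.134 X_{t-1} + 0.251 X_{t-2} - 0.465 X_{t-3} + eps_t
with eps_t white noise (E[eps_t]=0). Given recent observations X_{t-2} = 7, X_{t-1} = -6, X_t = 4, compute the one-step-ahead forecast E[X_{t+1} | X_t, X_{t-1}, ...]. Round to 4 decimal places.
E[X_{t+1} \mid \mathcal F_t] = -3.2250

For an AR(p) model X_t = c + sum_i phi_i X_{t-i} + eps_t, the
one-step-ahead conditional mean is
  E[X_{t+1} | X_t, ...] = c + sum_i phi_i X_{t+1-i}.
Substitute known values:
  E[X_{t+1} | ...] = 1 + (0.134) * (4) + (0.251) * (-6) + (-0.465) * (7)
                   = -3.2250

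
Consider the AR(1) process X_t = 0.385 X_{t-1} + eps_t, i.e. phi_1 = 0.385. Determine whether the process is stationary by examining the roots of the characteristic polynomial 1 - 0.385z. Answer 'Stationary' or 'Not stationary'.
\text{Stationary}

The AR(p) characteristic polynomial is P(z) = 1 - 0.385z.
Stationarity requires all roots to lie outside the unit circle, i.e. |z| > 1 for every root.
This is linear in z: 1 + (-0.385) z = 0  =>  z = -1/(-0.385) = 2.597403,  |z| = 2.597403.
Moduli of all roots: 2.5974.
All moduli strictly greater than 1? Yes.
Verdict: Stationary.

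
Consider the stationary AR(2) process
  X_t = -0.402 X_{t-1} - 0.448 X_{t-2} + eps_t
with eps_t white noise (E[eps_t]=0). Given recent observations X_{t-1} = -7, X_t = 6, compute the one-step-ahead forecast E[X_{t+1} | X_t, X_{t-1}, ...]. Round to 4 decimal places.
E[X_{t+1} \mid \mathcal F_t] = 0.7240

For an AR(p) model X_t = c + sum_i phi_i X_{t-i} + eps_t, the
one-step-ahead conditional mean is
  E[X_{t+1} | X_t, ...] = c + sum_i phi_i X_{t+1-i}.
Substitute known values:
  E[X_{t+1} | ...] = (-0.402) * (6) + (-0.448) * (-7)
                   = 0.7240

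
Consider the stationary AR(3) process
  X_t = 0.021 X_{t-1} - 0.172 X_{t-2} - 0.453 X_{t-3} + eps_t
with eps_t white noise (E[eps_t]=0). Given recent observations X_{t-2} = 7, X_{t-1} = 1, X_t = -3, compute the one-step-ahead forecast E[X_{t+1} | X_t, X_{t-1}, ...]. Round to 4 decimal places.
E[X_{t+1} \mid \mathcal F_t] = -3.4060

For an AR(p) model X_t = c + sum_i phi_i X_{t-i} + eps_t, the
one-step-ahead conditional mean is
  E[X_{t+1} | X_t, ...] = c + sum_i phi_i X_{t+1-i}.
Substitute known values:
  E[X_{t+1} | ...] = (0.021) * (-3) + (-0.172) * (1) + (-0.453) * (7)
                   = -3.4060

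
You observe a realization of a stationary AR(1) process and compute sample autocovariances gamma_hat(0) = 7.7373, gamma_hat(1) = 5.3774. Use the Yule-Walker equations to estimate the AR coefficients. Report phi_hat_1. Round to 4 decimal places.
\hat\phi_{1} = 0.6950

The Yule-Walker equations for an AR(p) process read, in matrix form,
  Gamma_p phi = r_p,   with   (Gamma_p)_{ij} = gamma(|i - j|),
                       (r_p)_i = gamma(i),   i,j = 1..p.
Substitute the sample gammas (Toeplitz matrix and right-hand side of size 1):
  Gamma_p = [[7.7373]]
  r_p     = [5.3774]
With p = 1 this is the single equation gamma(0) phi_1 = gamma(1):
  phi_hat_1 = gamma(1) / gamma(0) = 5.3774 / 7.7373 = 0.6950.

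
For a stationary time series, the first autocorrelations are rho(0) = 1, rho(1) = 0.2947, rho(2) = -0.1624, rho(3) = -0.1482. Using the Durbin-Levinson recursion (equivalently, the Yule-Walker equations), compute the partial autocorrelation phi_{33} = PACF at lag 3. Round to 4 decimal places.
\phi_{33} = -0.0081

The PACF at lag k is phi_{kk}, the last component of the solution
to the Yule-Walker system G_k phi = r_k where
  (G_k)_{ij} = rho(|i - j|), (r_k)_i = rho(i), i,j = 1..k.
Equivalently, Durbin-Levinson gives phi_{kk} iteratively:
  phi_{11} = rho(1)
  phi_{kk} = [rho(k) - sum_{j=1..k-1} phi_{k-1,j} rho(k-j)]
            / [1 - sum_{j=1..k-1} phi_{k-1,j} rho(j)],
  phi_{k,j} = phi_{k-1,j} - phi_{kk} phi_{k-1,k-j},  j = 1..k-1.
Step k = 1:
  phi_11 = rho(1) = 0.2947.
Step k = 2:
  phi_22 = [rho(2) - phi_11 rho(1)] / [1 - phi_11 rho(1)] = [-0.1624 - (0.2947)(0.2947)] / [1 - (0.2947)(0.2947)]
         = -0.24924809 / 0.91315191 = -0.272954.
  Update: phi_21 = phi_11 - phi_22 phi_11 = 0.2947 - (-0.272954)(0.2947) = 0.375139.
Step k = 3:
  phi_33 = [rho(3) - phi_21 rho(2) - phi_22 rho(1)] / [1 - phi_21 rho(1) - phi_22 rho(2)]
    numerator   = -0.1482 - (0.375139)(-0.1624) - (-0.272954)(0.2947) = -0.00683794
    denominator = 1 - (0.375139)(0.2947) - (-0.272954)(-0.1624) = 0.84511875
  phi_33 = -0.00683794 / 0.84511875 = -0.0081.
Therefore phi_{33} = -0.0081.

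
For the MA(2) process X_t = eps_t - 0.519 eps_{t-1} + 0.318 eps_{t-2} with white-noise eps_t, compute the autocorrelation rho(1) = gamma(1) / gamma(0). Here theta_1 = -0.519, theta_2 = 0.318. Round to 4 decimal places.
\rho(1) = -0.4991

For an MA(q) process with theta_0 = 1, the autocovariance is
  gamma(k) = sigma^2 * sum_{i=0..q-k} theta_i * theta_{i+k},
and rho(k) = gamma(k) / gamma(0). Sigma^2 cancels.
  numerator   = (1)*(-0.519) + (-0.519)*(0.318) = -0.684042.
  denominator = (1)^2 + (-0.519)^2 + (0.318)^2 = 1.370485.
  rho(1) = -0.684042 / 1.370485 = -0.4991.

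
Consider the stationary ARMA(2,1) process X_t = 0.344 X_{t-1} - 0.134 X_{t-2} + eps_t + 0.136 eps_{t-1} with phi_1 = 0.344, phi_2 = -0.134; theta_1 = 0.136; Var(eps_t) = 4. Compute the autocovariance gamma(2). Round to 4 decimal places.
\gamma(2) = 0.0186

Multiply the model equation by X_{t-k} and take expectations. With theta_0 = psi_0 = 1 and psi_j the MA(infinity) weights, this gives
  gamma(k) - sum_i phi_i gamma(k-i) = c_k,
  c_k = sigma^2 * sum_{j=k..q} theta_j psi_{j-k}   (c_k = 0 for k > q),
using gamma(-m) = gamma(m).
psi-weights needed (psi_j = theta_j + sum_i phi_i psi_{j-i}):
  psi_1 = theta_1 + phi_1 = 0.136 + (0.344) = 0.48
Right-hand sides:
  c_0 = sigma^2 (1 + theta_1 psi_1) = 4 * (1 + (0.136)(0.48)) = 4 * 1.06528 = 4.26112
  c_1 = sigma^2 theta_1 = 4 * (0.136) = 0.544
  c_2 = 0
Equations for k = 0, 1, 2 (AR order 2, c_2 = 0):
  (E0) gamma(0) = phi_1 gamma(1) + phi_2 gamma(2) + c_0
  (E1) gamma(1) = phi_1 gamma(0) + phi_2 gamma(1) + c_1
  (E2) gamma(2) = phi_1 gamma(1) + phi_2 gamma(0)
From (E1): gamma(1) = A gamma(0) + B with
  A = phi_1 / (1 - phi_2) = 0.344 / 1.134 = 0.303351,   B = c_1 / (1 - phi_2) = 0.544 / 1.134 = 0.479718.
Insert (E2) into (E0): gamma(0) (1 - phi_2^2) = phi_1 (1 + phi_2) gamma(1) + c_0.
  phi_1 (1 + phi_2) = (0.344)(0.866) = 0.297904,   1 - phi_2^2 = 0.982044.
Replace gamma(1) by A gamma(0) + B and collect gamma(0):
  gamma(0) [0.982044 - (0.297904)(0.303351)] = (0.297904)(0.479718) + 4.26112
  gamma(0) * 0.891675 = 4.40403
  gamma(0) = 4.40403 / 0.891675 = 4.939055.
  gamma(1) = A gamma(0) + B = (0.303351)(4.939055) + (0.479718) = 1.977985.
  gamma(2) = phi_1 gamma(1) + phi_2 gamma(0) = (0.344)(1.977985) + (-0.134)(4.939055) = 0.018593.
Therefore gamma(2) = 0.0186 (to 4 decimal places).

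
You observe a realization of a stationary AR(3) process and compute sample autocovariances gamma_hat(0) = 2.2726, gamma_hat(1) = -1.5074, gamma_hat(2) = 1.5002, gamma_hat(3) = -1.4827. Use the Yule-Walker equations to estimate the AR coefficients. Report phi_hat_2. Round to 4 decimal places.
\hat\phi_{2} = 0.2861

The Yule-Walker equations for an AR(p) process read, in matrix form,
  Gamma_p phi = r_p,   with   (Gamma_p)_{ij} = gamma(|i - j|),
                       (r_p)_i = gamma(i),   i,j = 1..p.
Substitute the sample gammas (Toeplitz matrix and right-hand side of size 3):
  Gamma_p = [[2.2726, -1.5074, 1.5002], [-1.5074, 2.2726, -1.5074], [1.5002, -1.5074, 2.2726]]
  r_p     = [-1.5074, 1.5002, -1.4827]
Written out (R1..R3):
  (R1) 2.2726 phi_1 - 1.5074 phi_2 + 1.5002 phi_3 = -1.5074
  (R2) -1.5074 phi_1 + 2.2726 phi_2 - 1.5074 phi_3 = 1.5002
  (R3) 1.5002 phi_1 - 1.5074 phi_2 + 2.2726 phi_3 = -1.4827
Gaussian elimination:
  R2 <- R2 - (-1.5074/2.2726) R1 = R2 - (-0.663293) R1:  1.272752 phi_2 - 0.512328 phi_3 = 0.500352
  R3 <- R3 - (1.5002/2.2726) R1 = R3 - (0.660125) R1:  -0.512328 phi_2 + 1.282281 phi_3 = -0.487628
  R3 <- R3 - (-0.512328/1.272752) R2 = R3 - (-0.402535) R2:  1.076051 phi_3 = -0.286218
Back-substitution:
  phi_hat_3 = -0.286218 / 1.076051 = -0.26599
  phi_hat_2 = (0.500352 - (-0.512328)(-0.26599)) / 1.272752 = 0.286056
  phi_hat_1 = (-1.5074 - (-1.5074)(0.286056) - (1.5002)(-0.26599)) / 2.2726 = -0.297968
So phi_hat = [-0.2980, 0.2861, -0.2660].
Therefore phi_hat_2 = 0.2861.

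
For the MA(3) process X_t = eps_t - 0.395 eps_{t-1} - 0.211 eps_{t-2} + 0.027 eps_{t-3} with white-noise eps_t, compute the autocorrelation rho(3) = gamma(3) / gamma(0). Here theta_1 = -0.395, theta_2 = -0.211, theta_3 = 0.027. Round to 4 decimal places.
\rho(3) = 0.0225

For an MA(q) process with theta_0 = 1, the autocovariance is
  gamma(k) = sigma^2 * sum_{i=0..q-k} theta_i * theta_{i+k},
and rho(k) = gamma(k) / gamma(0). Sigma^2 cancels.
  numerator   = (1)*(0.027) = 0.027.
  denominator = (1)^2 + (-0.395)^2 + (-0.211)^2 + (0.027)^2 = 1.201275.
  rho(3) = 0.027 / 1.201275 = 0.0225.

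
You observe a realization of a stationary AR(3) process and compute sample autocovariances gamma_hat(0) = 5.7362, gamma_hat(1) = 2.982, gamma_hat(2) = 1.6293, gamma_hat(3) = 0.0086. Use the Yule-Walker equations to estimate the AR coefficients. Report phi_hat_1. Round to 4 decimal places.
\hat\phi_{1} = 0.5140

The Yule-Walker equations for an AR(p) process read, in matrix form,
  Gamma_p phi = r_p,   with   (Gamma_p)_{ij} = gamma(|i - j|),
                       (r_p)_i = gamma(i),   i,j = 1..p.
Substitute the sample gammas (Toeplitz matrix and right-hand side of size 3):
  Gamma_p = [[5.7362, 2.982, 1.6293], [2.982, 5.7362, 2.982], [1.6293, 2.982, 5.7362]]
  r_p     = [2.982, 1.6293, 0.0086]
Written out (R1..R3):
  (R1) 5.7362 phi_1 + 2.982 phi_2 + 1.6293 phi_3 = 2.982
  (R2) 2.982 phi_1 + 5.7362 phi_2 + 2.982 phi_3 = 1.6293
  (R3) 1.6293 phi_1 + 2.982 phi_2 + 5.7362 phi_3 = 0.0086
Gaussian elimination:
  R2 <- R2 - (2.982/5.7362) R1 = R2 - (0.519856) R1:  4.185988 phi_2 + 2.134998 phi_3 = 0.079088
  R3 <- R3 - (1.6293/5.7362) R1 = R3 - (0.284038) R1:  2.134998 phi_2 + 5.273417 phi_3 = -0.838402
  R3 <- R3 - (2.134998/4.185988) R2 = R3 - (0.510034) R2:  4.184494 phi_3 = -0.87874
Back-substitution:
  phi_hat_3 = -0.87874 / 4.184494 = -0.209999
  phi_hat_2 = (0.079088 - (2.134998)(-0.209999)) / 4.185988 = 0.126
  phi_hat_1 = (2.982 - (2.982)(0.126) - (1.6293)(-0.209999)) / 5.7362 = 0.514002
So phi_hat = [0.5140, 0.1260, -0.2100].
Therefore phi_hat_1 = 0.5140.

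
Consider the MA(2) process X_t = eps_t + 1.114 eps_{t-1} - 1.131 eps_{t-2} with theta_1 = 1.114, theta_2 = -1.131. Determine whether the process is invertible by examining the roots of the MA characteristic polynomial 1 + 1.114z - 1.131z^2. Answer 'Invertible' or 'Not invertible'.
\text{Not invertible}

The MA(q) characteristic polynomial is P(z) = 1 + 1.114z - 1.131z^2.
Invertibility requires all roots to lie outside the unit circle, i.e. |z| > 1 for every root.
Set 1 + (1.114) z + (-1.131) z^2 = 0, i.e. a z^2 + b z + c = 0 with a = -1.131, b = 1.114, c = 1.
Discriminant D = b^2 - 4ac = (1.114)^2 - 4*(-1.131)*1 = 1.240996 - (-4.524) = 5.764996.
D >= 0, so the roots are real: z = (-b +/- sqrt(D)) / (2a) = (-1.114 +/- 2.401041) / (-2.262).
  z_1 = (-1.114 + 2.401041) / (-2.262) = -0.569,   |z_1| = 0.569.
  z_2 = (-1.114 - 2.401041) / (-2.262) = 1.554,   |z_2| = 1.554.
Moduli of all roots: 0.5690, 1.5540.
All moduli strictly greater than 1? No.
Verdict: Not invertible.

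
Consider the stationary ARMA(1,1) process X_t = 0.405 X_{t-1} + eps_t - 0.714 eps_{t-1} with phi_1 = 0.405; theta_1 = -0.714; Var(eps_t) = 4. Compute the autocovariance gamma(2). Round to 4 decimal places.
\gamma(2) = -0.4256

Multiply the model equation by X_{t-k} and take expectations. With theta_0 = psi_0 = 1 and psi_j the MA(infinity) weights, this gives
  gamma(k) - sum_i phi_i gamma(k-i) = c_k,
  c_k = sigma^2 * sum_{j=k..q} theta_j psi_{j-k}   (c_k = 0 for k > q),
using gamma(-m) = gamma(m).
psi-weights needed (psi_j = theta_j + sum_i phi_i psi_{j-i}):
  psi_1 = theta_1 + phi_1 = -0.714 + (0.405) = -0.309
Right-hand sides:
  c_0 = sigma^2 (1 + theta_1 psi_1) = 4 * (1 + (-0.714)(-0.309)) = 4 * 1.220626 = 4.882504
  c_1 = sigma^2 theta_1 = 4 * (-0.714) = -2.856
  c_2 = 0
Equations for k = 0 and k = 1 (AR order 1):
  gamma(0) = phi_1 gamma(1) + c_0
  gamma(1) = phi_1 gamma(0) + c_1
Substituting the second into the first: gamma(0) (1 - phi_1^2) = c_0 + phi_1 c_1, so
  gamma(0) = (c_0 + phi_1 c_1) / (1 - phi_1^2) = (4.882504 + (0.405)(-2.856)) / (1 - (0.405)^2) = 3.725824 / 0.835975 = 4.456861.
  gamma(1) = phi_1 gamma(0) + c_1 = (0.405)(4.456861) + (-2.856) = -1.050971.
For k = 2 (> q): gamma(2) = phi_1 gamma(1) = (0.405)(-1.050971) = -0.425643.
Therefore gamma(2) = -0.4256 (to 4 decimal places).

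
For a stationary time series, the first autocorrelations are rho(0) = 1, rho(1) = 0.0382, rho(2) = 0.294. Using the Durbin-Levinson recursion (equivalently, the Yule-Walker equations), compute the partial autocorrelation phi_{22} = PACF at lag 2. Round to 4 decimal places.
\phi_{22} = 0.2930

The PACF at lag k is phi_{kk}, the last component of the solution
to the Yule-Walker system G_k phi = r_k where
  (G_k)_{ij} = rho(|i - j|), (r_k)_i = rho(i), i,j = 1..k.
Equivalently, Durbin-Levinson gives phi_{kk} iteratively:
  phi_{11} = rho(1)
  phi_{kk} = [rho(k) - sum_{j=1..k-1} phi_{k-1,j} rho(k-j)]
            / [1 - sum_{j=1..k-1} phi_{k-1,j} rho(j)],
  phi_{k,j} = phi_{k-1,j} - phi_{kk} phi_{k-1,k-j},  j = 1..k-1.
Step k = 1:
  phi_11 = rho(1) = 0.0382.
Step k = 2:
  phi_22 = [rho(2) - phi_11 rho(1)] / [1 - phi_11 rho(1)] = [0.294 - (0.0382)(0.0382)] / [1 - (0.0382)(0.0382)]
         = 0.29254076 / 0.99854076 = 0.293.
Therefore phi_{22} = 0.2930.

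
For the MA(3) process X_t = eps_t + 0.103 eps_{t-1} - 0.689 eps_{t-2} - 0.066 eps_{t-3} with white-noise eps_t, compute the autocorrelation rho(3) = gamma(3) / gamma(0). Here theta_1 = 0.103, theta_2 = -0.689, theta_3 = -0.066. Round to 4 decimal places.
\rho(3) = -0.0443

For an MA(q) process with theta_0 = 1, the autocovariance is
  gamma(k) = sigma^2 * sum_{i=0..q-k} theta_i * theta_{i+k},
and rho(k) = gamma(k) / gamma(0). Sigma^2 cancels.
  numerator   = (1)*(-0.066) = -0.066.
  denominator = (1)^2 + (0.103)^2 + (-0.689)^2 + (-0.066)^2 = 1.489686.
  rho(3) = -0.066 / 1.489686 = -0.0443.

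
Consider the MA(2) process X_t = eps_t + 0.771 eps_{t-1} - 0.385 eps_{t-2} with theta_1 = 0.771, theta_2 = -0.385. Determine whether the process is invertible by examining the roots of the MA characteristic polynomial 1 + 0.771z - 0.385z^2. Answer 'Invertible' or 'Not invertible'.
\text{Not invertible}

The MA(q) characteristic polynomial is P(z) = 1 + 0.771z - 0.385z^2.
Invertibility requires all roots to lie outside the unit circle, i.e. |z| > 1 for every root.
Set 1 + (0.771) z + (-0.385) z^2 = 0, i.e. a z^2 + b z + c = 0 with a = -0.385, b = 0.771, c = 1.
Discriminant D = b^2 - 4ac = (0.771)^2 - 4*(-0.385)*1 = 0.594441 - (-1.54) = 2.134441.
D >= 0, so the roots are real: z = (-b +/- sqrt(D)) / (2a) = (-0.771 +/- 1.460973) / (-0.77).
  z_1 = (-0.771 + 1.460973) / (-0.77) = -0.8961,   |z_1| = 0.8961.
  z_2 = (-0.771 - 1.460973) / (-0.77) = 2.8987,   |z_2| = 2.8987.
Moduli of all roots: 0.8961, 2.8987.
All moduli strictly greater than 1? No.
Verdict: Not invertible.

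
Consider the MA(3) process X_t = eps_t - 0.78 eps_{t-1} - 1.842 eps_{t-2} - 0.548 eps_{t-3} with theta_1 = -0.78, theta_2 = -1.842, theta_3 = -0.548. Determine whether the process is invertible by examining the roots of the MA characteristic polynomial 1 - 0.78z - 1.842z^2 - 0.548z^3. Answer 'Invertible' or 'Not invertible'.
\text{Not invertible}

The MA(q) characteristic polynomial is P(z) = 1 - 0.78z - 1.842z^2 - 0.548z^3.
Invertibility requires all roots to lie outside the unit circle, i.e. |z| > 1 for every root.
Degree 3: look for a simple real root z0 first, then factor out (1 - z/z0) and solve the remaining quadratic.
Testing z0 = -2.5: P(-2.5) = 1 + (-0.78)(-2.5) + (-1.842)(-2.5)^2 + (-0.548)(-2.5)^3
  = 1 + (1.95) + (-11.5125) + (8.5625) = 0.  So z_0 = -2.5 is a root, |z_0| = 2.5.
Divide out the factor (1 + 0.4 z) = (1 - z/z0) (since 1/z0 = -0.4):
  P(z) = (1 + 0.4 z)(1 + (-1.18) z + (-1.37) z^2)
  [check: z-coef -1.18 - (-0.4) = -0.78; z^2-coef -1.37 - (-0.4)(-1.18) = -1.842; z^3-coef -(-0.4)(-1.37) = -0.548.]
Remaining roots from the quadratic factor 1 + (-1.18) z + (-1.37) z^2:
  Set 1 + (-1.18) z + (-1.37) z^2 = 0, i.e. a z^2 + b z + c = 0 with a = -1.37, b = -1.18, c = 1.
  Discriminant D = b^2 - 4ac = (-1.18)^2 - 4*(-1.37)*1 = 1.3924 - (-5.48) = 6.8724.
  D >= 0, so the roots are real: z = (-b +/- sqrt(D)) / (2a) = (1.18 +/- 2.621526) / (-2.74).
    z_1 = (1.18 + 2.621526) / (-2.74) = -1.3874,   |z_1| = 1.3874.
    z_2 = (1.18 - 2.621526) / (-2.74) = 0.5261,   |z_2| = 0.5261.
Moduli of all roots: 2.5000, 1.3874, 0.5261.
All moduli strictly greater than 1? No.
Verdict: Not invertible.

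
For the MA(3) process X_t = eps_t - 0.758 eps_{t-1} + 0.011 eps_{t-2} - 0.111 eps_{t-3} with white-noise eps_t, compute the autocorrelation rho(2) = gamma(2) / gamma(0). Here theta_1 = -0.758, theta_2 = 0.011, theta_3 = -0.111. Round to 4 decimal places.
\rho(2) = 0.0599

For an MA(q) process with theta_0 = 1, the autocovariance is
  gamma(k) = sigma^2 * sum_{i=0..q-k} theta_i * theta_{i+k},
and rho(k) = gamma(k) / gamma(0). Sigma^2 cancels.
  numerator   = (1)*(0.011) + (-0.758)*(-0.111) = 0.095138.
  denominator = (1)^2 + (-0.758)^2 + (0.011)^2 + (-0.111)^2 = 1.587006.
  rho(2) = 0.095138 / 1.587006 = 0.0599.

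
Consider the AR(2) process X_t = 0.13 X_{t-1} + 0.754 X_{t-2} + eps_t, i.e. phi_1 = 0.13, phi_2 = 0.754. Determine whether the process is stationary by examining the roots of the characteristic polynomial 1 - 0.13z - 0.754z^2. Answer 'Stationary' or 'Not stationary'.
\text{Stationary}

The AR(p) characteristic polynomial is P(z) = 1 - 0.13z - 0.754z^2.
Stationarity requires all roots to lie outside the unit circle, i.e. |z| > 1 for every root.
Set 1 + (-0.13) z + (-0.754) z^2 = 0, i.e. a z^2 + b z + c = 0 with a = -0.754, b = -0.13, c = 1.
Discriminant D = b^2 - 4ac = (-0.13)^2 - 4*(-0.754)*1 = 0.0169 - (-3.016) = 3.0329.
D >= 0, so the roots are real: z = (-b +/- sqrt(D)) / (2a) = (0.13 +/- 1.741522) / (-1.508).
  z_1 = (0.13 + 1.741522) / (-1.508) = -1.2411,   |z_1| = 1.2411.
  z_2 = (0.13 - 1.741522) / (-1.508) = 1.0686,   |z_2| = 1.0686.
Moduli of all roots: 1.2411, 1.0686.
All moduli strictly greater than 1? Yes.
Verdict: Stationary.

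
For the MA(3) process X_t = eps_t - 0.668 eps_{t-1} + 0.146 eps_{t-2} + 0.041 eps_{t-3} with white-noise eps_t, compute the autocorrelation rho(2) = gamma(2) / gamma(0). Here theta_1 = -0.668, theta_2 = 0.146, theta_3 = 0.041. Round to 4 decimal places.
\rho(2) = 0.0807

For an MA(q) process with theta_0 = 1, the autocovariance is
  gamma(k) = sigma^2 * sum_{i=0..q-k} theta_i * theta_{i+k},
and rho(k) = gamma(k) / gamma(0). Sigma^2 cancels.
  numerator   = (1)*(0.146) + (-0.668)*(0.041) = 0.118612.
  denominator = (1)^2 + (-0.668)^2 + (0.146)^2 + (0.041)^2 = 1.469221.
  rho(2) = 0.118612 / 1.469221 = 0.0807.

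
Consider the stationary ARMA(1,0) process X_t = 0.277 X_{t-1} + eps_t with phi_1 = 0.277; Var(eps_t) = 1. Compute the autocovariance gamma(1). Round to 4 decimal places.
\gamma(1) = 0.3000

Multiply the model equation by X_{t-k} and take expectations. With theta_0 = psi_0 = 1 and psi_j the MA(infinity) weights, this gives
  gamma(k) - sum_i phi_i gamma(k-i) = c_k,
  c_k = sigma^2 * sum_{j=k..q} theta_j psi_{j-k}   (c_k = 0 for k > q),
using gamma(-m) = gamma(m).
Pure AR (q = 0): c_0 = sigma^2 = 1, c_k = 0 for k >= 1.
Equations for k = 0 and k = 1 (AR order 1):
  gamma(0) = phi_1 gamma(1) + c_0
  gamma(1) = phi_1 gamma(0) + c_1
Substituting the second into the first: gamma(0) (1 - phi_1^2) = c_0 + phi_1 c_1, so
  gamma(0) = c_0 / (1 - phi_1^2) = 1 / (1 - (0.277)^2) = 1 / 0.923271 = 1.083106.
  gamma(1) = phi_1 gamma(0) = (0.277)(1.083106) = 0.30002.
Therefore gamma(1) = 0.3000 (to 4 decimal places).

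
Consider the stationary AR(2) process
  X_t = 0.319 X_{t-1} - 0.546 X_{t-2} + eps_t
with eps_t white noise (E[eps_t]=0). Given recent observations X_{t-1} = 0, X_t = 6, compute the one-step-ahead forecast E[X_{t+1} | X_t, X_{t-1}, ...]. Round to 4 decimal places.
E[X_{t+1} \mid \mathcal F_t] = 1.9140

For an AR(p) model X_t = c + sum_i phi_i X_{t-i} + eps_t, the
one-step-ahead conditional mean is
  E[X_{t+1} | X_t, ...] = c + sum_i phi_i X_{t+1-i}.
Substitute known values:
  E[X_{t+1} | ...] = (0.319) * (6) + (-0.546) * (0)
                   = 1.9140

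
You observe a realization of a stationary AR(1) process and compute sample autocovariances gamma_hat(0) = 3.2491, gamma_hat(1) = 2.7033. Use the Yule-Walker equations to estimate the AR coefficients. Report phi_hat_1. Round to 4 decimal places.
\hat\phi_{1} = 0.8320

The Yule-Walker equations for an AR(p) process read, in matrix form,
  Gamma_p phi = r_p,   with   (Gamma_p)_{ij} = gamma(|i - j|),
                       (r_p)_i = gamma(i),   i,j = 1..p.
Substitute the sample gammas (Toeplitz matrix and right-hand side of size 1):
  Gamma_p = [[3.2491]]
  r_p     = [2.7033]
With p = 1 this is the single equation gamma(0) phi_1 = gamma(1):
  phi_hat_1 = gamma(1) / gamma(0) = 2.7033 / 3.2491 = 0.8320.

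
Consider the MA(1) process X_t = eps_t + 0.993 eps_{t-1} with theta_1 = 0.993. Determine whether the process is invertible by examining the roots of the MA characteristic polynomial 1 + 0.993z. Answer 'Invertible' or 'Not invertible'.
\text{Invertible}

The MA(q) characteristic polynomial is P(z) = 1 + 0.993z.
Invertibility requires all roots to lie outside the unit circle, i.e. |z| > 1 for every root.
This is linear in z: 1 + (0.993) z = 0  =>  z = -1/(0.993) = -1.007049,  |z| = 1.007049.
Moduli of all roots: 1.0070.
All moduli strictly greater than 1? Yes.
Verdict: Invertible.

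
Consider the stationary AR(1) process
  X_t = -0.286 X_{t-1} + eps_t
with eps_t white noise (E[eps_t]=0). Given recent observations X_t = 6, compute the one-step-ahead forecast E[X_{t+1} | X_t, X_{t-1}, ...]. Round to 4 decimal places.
E[X_{t+1} \mid \mathcal F_t] = -1.7160

For an AR(p) model X_t = c + sum_i phi_i X_{t-i} + eps_t, the
one-step-ahead conditional mean is
  E[X_{t+1} | X_t, ...] = c + sum_i phi_i X_{t+1-i}.
Substitute known values:
  E[X_{t+1} | ...] = (-0.286) * (6)
                   = -1.7160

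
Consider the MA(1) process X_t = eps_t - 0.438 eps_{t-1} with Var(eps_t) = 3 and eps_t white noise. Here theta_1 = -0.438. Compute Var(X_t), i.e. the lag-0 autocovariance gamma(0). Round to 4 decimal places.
\gamma(0) = 3.5755

For an MA(q) process X_t = eps_t + sum_i theta_i eps_{t-i} with
Var(eps_t) = sigma^2, the variance is
  gamma(0) = sigma^2 * (1 + sum_i theta_i^2).
  sum_i theta_i^2 = (-0.438)^2 = 0.191844.
  gamma(0) = 3 * (1 + 0.191844) = 3 * 1.191844 = 3.575532, which rounds to 3.5755.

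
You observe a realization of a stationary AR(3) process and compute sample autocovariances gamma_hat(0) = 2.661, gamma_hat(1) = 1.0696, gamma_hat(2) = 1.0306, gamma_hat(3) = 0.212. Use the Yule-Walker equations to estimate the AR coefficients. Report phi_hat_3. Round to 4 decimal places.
\hat\phi_{3} = -0.1830

The Yule-Walker equations for an AR(p) process read, in matrix form,
  Gamma_p phi = r_p,   with   (Gamma_p)_{ij} = gamma(|i - j|),
                       (r_p)_i = gamma(i),   i,j = 1..p.
Substitute the sample gammas (Toeplitz matrix and right-hand side of size 3):
  Gamma_p = [[2.661, 1.0696, 1.0306], [1.0696, 2.661, 1.0696], [1.0306, 1.0696, 2.661]]
  r_p     = [1.0696, 1.0306, 0.212]
Written out (R1..R3):
  (R1) 2.661 phi_1 + 1.0696 phi_2 + 1.0306 phi_3 = 1.0696
  (R2) 1.0696 phi_1 + 2.661 phi_2 + 1.0696 phi_3 = 1.0306
  (R3) 1.0306 phi_1 + 1.0696 phi_2 + 2.661 phi_3 = 0.212
Gaussian elimination:
  R2 <- R2 - (1.0696/2.661) R1 = R2 - (0.401954) R1:  2.23107 phi_2 + 0.655346 phi_3 = 0.60067
  R3 <- R3 - (1.0306/2.661) R1 = R3 - (0.387298) R1:  0.655346 phi_2 + 2.261851 phi_3 = -0.202254
  R3 <- R3 - (0.655346/2.23107) R2 = R3 - (0.293736) R2:  2.069352 phi_3 = -0.378692
Back-substitution:
  phi_hat_3 = -0.378692 / 2.069352 = -0.183001
  phi_hat_2 = (0.60067 - (0.655346)(-0.183001)) / 2.23107 = 0.322983
  phi_hat_1 = (1.0696 - (1.0696)(0.322983) - (1.0306)(-0.183001)) / 2.661 = 0.343005
So phi_hat = [0.3430, 0.3230, -0.1830].
Therefore phi_hat_3 = -0.1830.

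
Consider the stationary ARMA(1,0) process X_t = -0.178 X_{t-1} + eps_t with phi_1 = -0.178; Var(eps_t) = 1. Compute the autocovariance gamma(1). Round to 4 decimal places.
\gamma(1) = -0.1838

Multiply the model equation by X_{t-k} and take expectations. With theta_0 = psi_0 = 1 and psi_j the MA(infinity) weights, this gives
  gamma(k) - sum_i phi_i gamma(k-i) = c_k,
  c_k = sigma^2 * sum_{j=k..q} theta_j psi_{j-k}   (c_k = 0 for k > q),
using gamma(-m) = gamma(m).
Pure AR (q = 0): c_0 = sigma^2 = 1, c_k = 0 for k >= 1.
Equations for k = 0 and k = 1 (AR order 1):
  gamma(0) = phi_1 gamma(1) + c_0
  gamma(1) = phi_1 gamma(0) + c_1
Substituting the second into the first: gamma(0) (1 - phi_1^2) = c_0 + phi_1 c_1, so
  gamma(0) = c_0 / (1 - phi_1^2) = 1 / (1 - (-0.178)^2) = 1 / 0.968316 = 1.032721.
  gamma(1) = phi_1 gamma(0) = (-0.178)(1.032721) = -0.183824.
Therefore gamma(1) = -0.1838 (to 4 decimal places).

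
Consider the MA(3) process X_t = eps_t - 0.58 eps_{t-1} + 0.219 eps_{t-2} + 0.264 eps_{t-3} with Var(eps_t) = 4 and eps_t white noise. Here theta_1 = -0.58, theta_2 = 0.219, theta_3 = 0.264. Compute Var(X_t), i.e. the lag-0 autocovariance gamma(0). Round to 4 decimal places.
\gamma(0) = 5.8162

For an MA(q) process X_t = eps_t + sum_i theta_i eps_{t-i} with
Var(eps_t) = sigma^2, the variance is
  gamma(0) = sigma^2 * (1 + sum_i theta_i^2).
  sum_i theta_i^2 = (-0.58)^2 + (0.219)^2 + (0.264)^2 = 0.3364 + 0.047961 + 0.069696 = 0.454057.
  gamma(0) = 4 * (1 + 0.454057) = 4 * 1.454057 = 5.816228, which rounds to 5.8162.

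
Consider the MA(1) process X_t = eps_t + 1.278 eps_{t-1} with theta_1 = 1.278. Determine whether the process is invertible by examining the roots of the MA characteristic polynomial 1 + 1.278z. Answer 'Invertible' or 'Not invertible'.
\text{Not invertible}

The MA(q) characteristic polynomial is P(z) = 1 + 1.278z.
Invertibility requires all roots to lie outside the unit circle, i.e. |z| > 1 for every root.
This is linear in z: 1 + (1.278) z = 0  =>  z = -1/(1.278) = -0.782473,  |z| = 0.782473.
Moduli of all roots: 0.7825.
All moduli strictly greater than 1? No.
Verdict: Not invertible.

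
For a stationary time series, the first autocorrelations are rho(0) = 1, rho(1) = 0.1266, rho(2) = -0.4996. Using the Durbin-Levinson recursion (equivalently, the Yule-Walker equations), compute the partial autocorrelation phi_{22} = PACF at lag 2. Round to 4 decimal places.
\phi_{22} = -0.5240

The PACF at lag k is phi_{kk}, the last component of the solution
to the Yule-Walker system G_k phi = r_k where
  (G_k)_{ij} = rho(|i - j|), (r_k)_i = rho(i), i,j = 1..k.
Equivalently, Durbin-Levinson gives phi_{kk} iteratively:
  phi_{11} = rho(1)
  phi_{kk} = [rho(k) - sum_{j=1..k-1} phi_{k-1,j} rho(k-j)]
            / [1 - sum_{j=1..k-1} phi_{k-1,j} rho(j)],
  phi_{k,j} = phi_{k-1,j} - phi_{kk} phi_{k-1,k-j},  j = 1..k-1.
Step k = 1:
  phi_11 = rho(1) = 0.1266.
Step k = 2:
  phi_22 = [rho(2) - phi_11 rho(1)] / [1 - phi_11 rho(1)] = [-0.4996 - (0.1266)(0.1266)] / [1 - (0.1266)(0.1266)]
         = -0.51562756 / 0.98397244 = -0.524.
Therefore phi_{22} = -0.5240.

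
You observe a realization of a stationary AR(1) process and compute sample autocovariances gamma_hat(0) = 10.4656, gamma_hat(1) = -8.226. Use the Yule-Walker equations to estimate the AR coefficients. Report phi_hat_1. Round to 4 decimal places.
\hat\phi_{1} = -0.7860

The Yule-Walker equations for an AR(p) process read, in matrix form,
  Gamma_p phi = r_p,   with   (Gamma_p)_{ij} = gamma(|i - j|),
                       (r_p)_i = gamma(i),   i,j = 1..p.
Substitute the sample gammas (Toeplitz matrix and right-hand side of size 1):
  Gamma_p = [[10.4656]]
  r_p     = [-8.226]
With p = 1 this is the single equation gamma(0) phi_1 = gamma(1):
  phi_hat_1 = gamma(1) / gamma(0) = -8.226 / 10.4656 = -0.7860.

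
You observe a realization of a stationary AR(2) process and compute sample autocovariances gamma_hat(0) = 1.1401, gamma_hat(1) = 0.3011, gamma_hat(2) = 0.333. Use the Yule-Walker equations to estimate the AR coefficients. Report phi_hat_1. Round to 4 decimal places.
\hat\phi_{1} = 0.2010

The Yule-Walker equations for an AR(p) process read, in matrix form,
  Gamma_p phi = r_p,   with   (Gamma_p)_{ij} = gamma(|i - j|),
                       (r_p)_i = gamma(i),   i,j = 1..p.
Substitute the sample gammas (Toeplitz matrix and right-hand side of size 2):
  Gamma_p = [[1.1401, 0.3011], [0.3011, 1.1401]]
  r_p     = [0.3011, 0.333]
Written out:
  1.1401 phi_1 + 0.3011 phi_2 = 0.3011
  0.3011 phi_1 + 1.1401 phi_2 = 0.333
Solve by Cramer's rule:
  det = gamma(0)^2 - gamma(1)^2 = (1.1401)^2 - (0.3011)^2 = 1.29982801 - 0.09066121 = 1.2091668
  phi_hat_1 = [gamma(1) gamma(0) - gamma(1) gamma(2)] / det = [(0.3011)(1.1401) - (0.3011)(0.333)] / 1.2091668 = 0.24301781 / 1.2091668 = 0.201
  phi_hat_2 = [gamma(0) gamma(2) - gamma(1)^2] / det = [(1.1401)(0.333) - (0.3011)^2] / 1.2091668 = 0.28899209 / 1.2091668 = 0.239
So phi_hat = [0.2010, 0.2390].
Therefore phi_hat_1 = 0.2010.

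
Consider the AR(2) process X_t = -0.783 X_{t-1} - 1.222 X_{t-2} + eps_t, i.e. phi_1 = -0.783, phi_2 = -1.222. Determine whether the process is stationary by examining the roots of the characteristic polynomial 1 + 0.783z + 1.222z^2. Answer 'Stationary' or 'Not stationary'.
\text{Not stationary}

The AR(p) characteristic polynomial is P(z) = 1 + 0.783z + 1.222z^2.
Stationarity requires all roots to lie outside the unit circle, i.e. |z| > 1 for every root.
Set 1 + (0.783) z + (1.222) z^2 = 0, i.e. a z^2 + b z + c = 0 with a = 1.222, b = 0.783, c = 1.
Discriminant D = b^2 - 4ac = (0.783)^2 - 4*(1.222)*1 = 0.613089 - (4.888) = -4.274911.
D < 0, so the roots are the complex-conjugate pair z = (-b +/- i sqrt(-D)) / (2a) = -0.3204 +/- 0.846i.
For a conjugate pair |z|^2 = z * conj(z) = (product of roots) = c/a = 1/(1.222) = 0.818331, so |z| = sqrt(0.818331) = 0.9046 for both roots.
Moduli of all roots: 0.9046, 0.9046.
All moduli strictly greater than 1? No.
Verdict: Not stationary.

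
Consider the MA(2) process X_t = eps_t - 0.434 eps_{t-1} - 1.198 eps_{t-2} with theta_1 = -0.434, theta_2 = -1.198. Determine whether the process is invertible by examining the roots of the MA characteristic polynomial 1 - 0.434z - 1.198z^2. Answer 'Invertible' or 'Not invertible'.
\text{Not invertible}

The MA(q) characteristic polynomial is P(z) = 1 - 0.434z - 1.198z^2.
Invertibility requires all roots to lie outside the unit circle, i.e. |z| > 1 for every root.
Set 1 + (-0.434) z + (-1.198) z^2 = 0, i.e. a z^2 + b z + c = 0 with a = -1.198, b = -0.434, c = 1.
Discriminant D = b^2 - 4ac = (-0.434)^2 - 4*(-1.198)*1 = 0.188356 - (-4.792) = 4.980356.
D >= 0, so the roots are real: z = (-b +/- sqrt(D)) / (2a) = (0.434 +/- 2.231671) / (-2.396).
  z_1 = (0.434 + 2.231671) / (-2.396) = -1.1126,   |z_1| = 1.1126.
  z_2 = (0.434 - 2.231671) / (-2.396) = 0.7503,   |z_2| = 0.7503.
Moduli of all roots: 1.1126, 0.7503.
All moduli strictly greater than 1? No.
Verdict: Not invertible.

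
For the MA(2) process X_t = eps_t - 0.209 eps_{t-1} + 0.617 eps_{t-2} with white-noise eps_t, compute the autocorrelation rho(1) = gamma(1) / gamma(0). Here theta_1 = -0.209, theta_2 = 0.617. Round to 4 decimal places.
\rho(1) = -0.2373

For an MA(q) process with theta_0 = 1, the autocovariance is
  gamma(k) = sigma^2 * sum_{i=0..q-k} theta_i * theta_{i+k},
and rho(k) = gamma(k) / gamma(0). Sigma^2 cancels.
  numerator   = (1)*(-0.209) + (-0.209)*(0.617) = -0.337953.
  denominator = (1)^2 + (-0.209)^2 + (0.617)^2 = 1.42437.
  rho(1) = -0.337953 / 1.42437 = -0.2373.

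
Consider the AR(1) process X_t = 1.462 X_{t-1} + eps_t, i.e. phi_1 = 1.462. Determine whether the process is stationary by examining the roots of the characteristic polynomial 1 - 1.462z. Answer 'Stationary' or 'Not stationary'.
\text{Not stationary}

The AR(p) characteristic polynomial is P(z) = 1 - 1.462z.
Stationarity requires all roots to lie outside the unit circle, i.e. |z| > 1 for every root.
This is linear in z: 1 + (-1.462) z = 0  =>  z = -1/(-1.462) = 0.683995,  |z| = 0.683995.
Moduli of all roots: 0.6840.
All moduli strictly greater than 1? No.
Verdict: Not stationary.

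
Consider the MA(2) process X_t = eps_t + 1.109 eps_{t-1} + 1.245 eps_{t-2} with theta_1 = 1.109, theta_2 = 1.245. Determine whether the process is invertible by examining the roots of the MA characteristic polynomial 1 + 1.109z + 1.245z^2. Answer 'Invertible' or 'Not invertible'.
\text{Not invertible}

The MA(q) characteristic polynomial is P(z) = 1 + 1.109z + 1.245z^2.
Invertibility requires all roots to lie outside the unit circle, i.e. |z| > 1 for every root.
Set 1 + (1.109) z + (1.245) z^2 = 0, i.e. a z^2 + b z + c = 0 with a = 1.245, b = 1.109, c = 1.
Discriminant D = b^2 - 4ac = (1.109)^2 - 4*(1.245)*1 = 1.229881 - (4.98) = -3.750119.
D < 0, so the roots are the complex-conjugate pair z = (-b +/- i sqrt(-D)) / (2a) = -0.4454 +/- 0.7777i.
For a conjugate pair |z|^2 = z * conj(z) = (product of roots) = c/a = 1/(1.245) = 0.803213, so |z| = sqrt(0.803213) = 0.8962 for both roots.
Moduli of all roots: 0.8962, 0.8962.
All moduli strictly greater than 1? No.
Verdict: Not invertible.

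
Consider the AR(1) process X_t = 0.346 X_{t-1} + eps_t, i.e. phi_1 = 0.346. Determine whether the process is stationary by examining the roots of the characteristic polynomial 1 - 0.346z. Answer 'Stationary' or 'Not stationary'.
\text{Stationary}

The AR(p) characteristic polynomial is P(z) = 1 - 0.346z.
Stationarity requires all roots to lie outside the unit circle, i.e. |z| > 1 for every root.
This is linear in z: 1 + (-0.346) z = 0  =>  z = -1/(-0.346) = 2.890173,  |z| = 2.890173.
Moduli of all roots: 2.8902.
All moduli strictly greater than 1? Yes.
Verdict: Stationary.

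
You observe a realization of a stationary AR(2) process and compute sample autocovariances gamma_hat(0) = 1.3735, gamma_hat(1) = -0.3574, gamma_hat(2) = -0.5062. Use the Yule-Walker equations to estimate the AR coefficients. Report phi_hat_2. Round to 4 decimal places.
\hat\phi_{2} = -0.4679

The Yule-Walker equations for an AR(p) process read, in matrix form,
  Gamma_p phi = r_p,   with   (Gamma_p)_{ij} = gamma(|i - j|),
                       (r_p)_i = gamma(i),   i,j = 1..p.
Substitute the sample gammas (Toeplitz matrix and right-hand side of size 2):
  Gamma_p = [[1.3735, -0.3574], [-0.3574, 1.3735]]
  r_p     = [-0.3574, -0.5062]
Written out:
  1.3735 phi_1 - 0.3574 phi_2 = -0.3574
  -0.3574 phi_1 + 1.3735 phi_2 = -0.5062
Solve by Cramer's rule:
  det = gamma(0)^2 - gamma(1)^2 = (1.3735)^2 - (-0.3574)^2 = 1.88650225 - 0.12773476 = 1.75876749
  phi_hat_1 = [gamma(1) gamma(0) - gamma(1) gamma(2)] / det = [(-0.3574)(1.3735) - (-0.3574)(-0.5062)] / 1.75876749 = -0.67180478 / 1.75876749 = -0.382
  phi_hat_2 = [gamma(0) gamma(2) - gamma(1)^2] / det = [(1.3735)(-0.5062) - (-0.3574)^2] / 1.75876749 = -0.82300046 / 1.75876749 = -0.4679
So phi_hat = [-0.3820, -0.4679].
Therefore phi_hat_2 = -0.4679.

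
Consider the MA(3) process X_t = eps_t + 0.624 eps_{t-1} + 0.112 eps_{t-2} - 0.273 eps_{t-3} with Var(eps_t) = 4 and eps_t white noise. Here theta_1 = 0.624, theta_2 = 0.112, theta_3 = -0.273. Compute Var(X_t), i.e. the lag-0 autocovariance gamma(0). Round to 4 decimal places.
\gamma(0) = 5.9058

For an MA(q) process X_t = eps_t + sum_i theta_i eps_{t-i} with
Var(eps_t) = sigma^2, the variance is
  gamma(0) = sigma^2 * (1 + sum_i theta_i^2).
  sum_i theta_i^2 = (0.624)^2 + (0.112)^2 + (-0.273)^2 = 0.389376 + 0.012544 + 0.074529 = 0.476449.
  gamma(0) = 4 * (1 + 0.476449) = 4 * 1.476449 = 5.905796, which rounds to 5.9058.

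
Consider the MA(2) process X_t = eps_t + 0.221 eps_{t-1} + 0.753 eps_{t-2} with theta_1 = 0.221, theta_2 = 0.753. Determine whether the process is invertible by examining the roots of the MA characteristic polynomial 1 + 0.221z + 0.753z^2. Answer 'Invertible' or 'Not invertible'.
\text{Invertible}

The MA(q) characteristic polynomial is P(z) = 1 + 0.221z + 0.753z^2.
Invertibility requires all roots to lie outside the unit circle, i.e. |z| > 1 for every root.
Set 1 + (0.221) z + (0.753) z^2 = 0, i.e. a z^2 + b z + c = 0 with a = 0.753, b = 0.221, c = 1.
Discriminant D = b^2 - 4ac = (0.221)^2 - 4*(0.753)*1 = 0.048841 - (3.012) = -2.963159.
D < 0, so the roots are the complex-conjugate pair z = (-b +/- i sqrt(-D)) / (2a) = -0.1467 +/- 1.143i.
For a conjugate pair |z|^2 = z * conj(z) = (product of roots) = c/a = 1/(0.753) = 1.328021, so |z| = sqrt(1.328021) = 1.1524 for both roots.
Moduli of all roots: 1.1524, 1.1524.
All moduli strictly greater than 1? Yes.
Verdict: Invertible.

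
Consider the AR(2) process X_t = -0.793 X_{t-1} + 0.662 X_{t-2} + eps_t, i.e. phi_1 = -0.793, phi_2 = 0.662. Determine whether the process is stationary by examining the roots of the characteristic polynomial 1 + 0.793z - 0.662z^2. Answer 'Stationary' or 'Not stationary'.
\text{Not stationary}

The AR(p) characteristic polynomial is P(z) = 1 + 0.793z - 0.662z^2.
Stationarity requires all roots to lie outside the unit circle, i.e. |z| > 1 for every root.
Set 1 + (0.793) z + (-0.662) z^2 = 0, i.e. a z^2 + b z + c = 0 with a = -0.662, b = 0.793, c = 1.
Discriminant D = b^2 - 4ac = (0.793)^2 - 4*(-0.662)*1 = 0.628849 - (-2.648) = 3.276849.
D >= 0, so the roots are real: z = (-b +/- sqrt(D)) / (2a) = (-0.793 +/- 1.810207) / (-1.324).
  z_1 = (-0.793 + 1.810207) / (-1.324) = -0.7683,   |z_1| = 0.7683.
  z_2 = (-0.793 - 1.810207) / (-1.324) = 1.9662,   |z_2| = 1.9662.
Moduli of all roots: 0.7683, 1.9662.
All moduli strictly greater than 1? No.
Verdict: Not stationary.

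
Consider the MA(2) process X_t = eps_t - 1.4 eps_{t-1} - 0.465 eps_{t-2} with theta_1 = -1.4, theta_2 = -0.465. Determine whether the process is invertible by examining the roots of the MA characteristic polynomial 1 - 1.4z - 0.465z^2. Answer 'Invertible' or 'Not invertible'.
\text{Not invertible}

The MA(q) characteristic polynomial is P(z) = 1 - 1.4z - 0.465z^2.
Invertibility requires all roots to lie outside the unit circle, i.e. |z| > 1 for every root.
Set 1 + (-1.4) z + (-0.465) z^2 = 0, i.e. a z^2 + b z + c = 0 with a = -0.465, b = -1.4, c = 1.
Discriminant D = b^2 - 4ac = (-1.4)^2 - 4*(-0.465)*1 = 1.96 - (-1.86) = 3.82.
D >= 0, so the roots are real: z = (-b +/- sqrt(D)) / (2a) = (1.4 +/- 1.954482) / (-0.93).
  z_1 = (1.4 + 1.954482) / (-0.93) = -3.607,   |z_1| = 3.607.
  z_2 = (1.4 - 1.954482) / (-0.93) = 0.5962,   |z_2| = 0.5962.
Moduli of all roots: 3.6070, 0.5962.
All moduli strictly greater than 1? No.
Verdict: Not invertible.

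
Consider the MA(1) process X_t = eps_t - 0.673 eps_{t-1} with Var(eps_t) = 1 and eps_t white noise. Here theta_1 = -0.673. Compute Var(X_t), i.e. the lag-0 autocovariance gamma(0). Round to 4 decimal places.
\gamma(0) = 1.4529

For an MA(q) process X_t = eps_t + sum_i theta_i eps_{t-i} with
Var(eps_t) = sigma^2, the variance is
  gamma(0) = sigma^2 * (1 + sum_i theta_i^2).
  sum_i theta_i^2 = (-0.673)^2 = 0.452929.
  gamma(0) = 1 * (1 + 0.452929) = 1 * 1.452929 = 1.452929, which rounds to 1.4529.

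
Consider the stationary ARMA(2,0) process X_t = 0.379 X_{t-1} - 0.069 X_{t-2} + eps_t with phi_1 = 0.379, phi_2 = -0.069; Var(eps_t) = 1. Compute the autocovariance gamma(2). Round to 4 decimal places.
\gamma(2) = 0.0751

Multiply the model equation by X_{t-k} and take expectations. With theta_0 = psi_0 = 1 and psi_j the MA(infinity) weights, this gives
  gamma(k) - sum_i phi_i gamma(k-i) = c_k,
  c_k = sigma^2 * sum_{j=k..q} theta_j psi_{j-k}   (c_k = 0 for k > q),
using gamma(-m) = gamma(m).
Pure AR (q = 0): c_0 = sigma^2 = 1, c_k = 0 for k >= 1.
Equations for k = 0, 1, 2 (AR order 2, c_2 = 0):
  (E0) gamma(0) = phi_1 gamma(1) + phi_2 gamma(2) + c_0
  (E1) gamma(1) = phi_1 gamma(0) + phi_2 gamma(1) + c_1
  (E2) gamma(2) = phi_1 gamma(1) + phi_2 gamma(0)
From (E1): gamma(1) = A gamma(0) + B with
  A = phi_1 / (1 - phi_2) = 0.379 / 1.069 = 0.354537,   B = c_1 / (1 - phi_2) = 0 / 1.069 = 0.
Insert (E2) into (E0): gamma(0) (1 - phi_2^2) = phi_1 (1 + phi_2) gamma(1) + c_0.
  phi_1 (1 + phi_2) = (0.379)(0.931) = 0.352849,   1 - phi_2^2 = 0.995239.
Replace gamma(1) by A gamma(0) + B and collect gamma(0):
  gamma(0) [0.995239 - (0.352849)(0.354537)] = c_0 = 1
  gamma(0) * 0.870141 = 1
  gamma(0) = 1 / 0.870141 = 1.149239.
  gamma(1) = A gamma(0) = (0.354537)(1.149239) = 0.407448.
  gamma(2) = phi_1 gamma(1) + phi_2 gamma(0) = (0.379)(0.407448) + (-0.069)(1.149239) = 0.075125.
Therefore gamma(2) = 0.0751 (to 4 decimal places).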